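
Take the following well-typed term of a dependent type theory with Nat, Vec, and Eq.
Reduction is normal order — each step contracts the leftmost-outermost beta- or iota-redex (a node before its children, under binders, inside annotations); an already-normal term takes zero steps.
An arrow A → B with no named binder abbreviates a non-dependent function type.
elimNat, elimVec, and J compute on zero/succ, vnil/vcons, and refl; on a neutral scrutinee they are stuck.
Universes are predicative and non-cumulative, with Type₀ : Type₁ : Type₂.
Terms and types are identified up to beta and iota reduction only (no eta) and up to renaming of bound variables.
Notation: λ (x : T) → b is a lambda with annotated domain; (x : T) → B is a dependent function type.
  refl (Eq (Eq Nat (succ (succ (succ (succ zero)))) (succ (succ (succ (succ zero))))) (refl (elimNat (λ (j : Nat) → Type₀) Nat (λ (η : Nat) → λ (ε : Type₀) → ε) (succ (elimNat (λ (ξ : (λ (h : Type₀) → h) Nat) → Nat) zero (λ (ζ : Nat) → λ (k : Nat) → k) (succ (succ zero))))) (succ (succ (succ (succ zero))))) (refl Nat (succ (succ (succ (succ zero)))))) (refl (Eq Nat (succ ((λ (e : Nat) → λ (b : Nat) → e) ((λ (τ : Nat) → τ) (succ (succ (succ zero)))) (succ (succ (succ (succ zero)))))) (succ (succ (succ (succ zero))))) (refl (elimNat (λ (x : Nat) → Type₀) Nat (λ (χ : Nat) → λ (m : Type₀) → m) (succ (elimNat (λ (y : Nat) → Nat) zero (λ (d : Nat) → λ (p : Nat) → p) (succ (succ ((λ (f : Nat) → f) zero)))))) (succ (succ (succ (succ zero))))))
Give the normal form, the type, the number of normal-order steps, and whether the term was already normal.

normal form:
  refl (Eq (Eq Nat (succ (succ (succ (succ zero)))) (succ (succ (succ (succ zero))))) (refl Nat (succ (succ (succ (succ zero))))) (refl Nat (succ (succ (succ (succ zero)))))) (refl (Eq Nat (succ (succ (succ (succ zero)))) (succ (succ (succ (succ zero))))) (refl Nat (succ (succ (succ (succ zero))))))
the term's type:
  Eq (Eq (Eq Nat (succ (succ (succ (succ zero)))) (succ (succ (succ (succ zero))))) (refl Nat (succ (succ (succ (succ zero))))) (refl Nat (succ (succ (succ (succ zero)))))) (refl (Eq Nat (succ (succ (succ (succ zero)))) (succ (succ (succ (succ zero))))) (refl Nat (succ (succ (succ (succ zero)))))) (refl (Eq Nat (succ (succ (succ (succ zero)))) (succ (succ (succ (succ zero))))) (refl Nat (succ (succ (succ (succ zero))))))
reduction steps (normal order): 26
already normal: no
first contracted redex: an elimNat iota-redex


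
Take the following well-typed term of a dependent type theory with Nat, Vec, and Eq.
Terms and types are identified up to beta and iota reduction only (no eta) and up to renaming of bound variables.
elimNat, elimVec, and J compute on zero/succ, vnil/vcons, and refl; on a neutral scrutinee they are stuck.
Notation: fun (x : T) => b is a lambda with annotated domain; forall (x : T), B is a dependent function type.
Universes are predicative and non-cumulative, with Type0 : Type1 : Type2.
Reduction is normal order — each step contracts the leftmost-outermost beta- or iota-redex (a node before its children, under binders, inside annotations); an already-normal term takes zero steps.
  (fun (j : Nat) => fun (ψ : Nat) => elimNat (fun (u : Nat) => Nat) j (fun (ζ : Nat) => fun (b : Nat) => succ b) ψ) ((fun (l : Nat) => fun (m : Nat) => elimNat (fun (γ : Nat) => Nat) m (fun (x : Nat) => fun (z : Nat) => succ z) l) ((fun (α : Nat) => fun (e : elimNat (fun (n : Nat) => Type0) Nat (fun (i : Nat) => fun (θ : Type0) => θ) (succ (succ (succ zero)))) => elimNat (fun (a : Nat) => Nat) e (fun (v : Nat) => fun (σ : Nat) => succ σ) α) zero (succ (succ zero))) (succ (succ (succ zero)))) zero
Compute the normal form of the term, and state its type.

reduced normal form:
  succ (succ (succ (succ (succ zero))))
type:
  Nat


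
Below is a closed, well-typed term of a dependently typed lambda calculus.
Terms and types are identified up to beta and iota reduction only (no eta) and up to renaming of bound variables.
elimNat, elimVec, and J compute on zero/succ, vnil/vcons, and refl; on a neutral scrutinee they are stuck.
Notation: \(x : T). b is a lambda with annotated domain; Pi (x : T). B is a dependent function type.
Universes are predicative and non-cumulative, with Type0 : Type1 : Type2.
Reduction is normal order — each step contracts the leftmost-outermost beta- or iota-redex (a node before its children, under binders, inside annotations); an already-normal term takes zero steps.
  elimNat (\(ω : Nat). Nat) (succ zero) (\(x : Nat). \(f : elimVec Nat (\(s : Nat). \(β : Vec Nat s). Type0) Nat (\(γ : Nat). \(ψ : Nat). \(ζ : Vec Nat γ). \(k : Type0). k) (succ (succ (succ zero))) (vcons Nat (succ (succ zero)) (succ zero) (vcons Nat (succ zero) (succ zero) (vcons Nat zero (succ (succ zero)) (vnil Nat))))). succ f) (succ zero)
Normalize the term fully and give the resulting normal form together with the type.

normal form:
  succ (succ zero)
inferred type:
  Nat
observation: 4 normal-order steps normalize the term, beginning with an elimNat iota-redex.


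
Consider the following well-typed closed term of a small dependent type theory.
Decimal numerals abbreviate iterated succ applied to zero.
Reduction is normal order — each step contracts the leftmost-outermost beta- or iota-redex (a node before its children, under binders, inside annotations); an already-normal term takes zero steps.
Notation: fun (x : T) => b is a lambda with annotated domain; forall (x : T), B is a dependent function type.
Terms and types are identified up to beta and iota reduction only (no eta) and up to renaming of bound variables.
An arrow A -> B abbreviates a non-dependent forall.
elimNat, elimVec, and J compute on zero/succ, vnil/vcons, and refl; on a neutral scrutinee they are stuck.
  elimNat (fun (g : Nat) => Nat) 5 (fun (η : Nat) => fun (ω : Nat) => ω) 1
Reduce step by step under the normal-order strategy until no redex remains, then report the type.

normal-order reduction sequence:
  elimNat (fun (g : Nat) => Nat) 5 (fun (η : Nat) => fun (ω : Nat) => ω) 1
  ~> (fun (g : Nat) => fun (η : Nat) => η) 0 (elimNat (fun (ω : Nat) => Nat) 5 (fun (l : Nat) => fun (θ : Nat) => θ) 0)
  ~> (fun (g : Nat) => g) (elimNat (fun (η : Nat) => Nat) 5 (fun (ω : Nat) => fun (l : Nat) => l) 0)
  ~> elimNat (fun (g : Nat) => Nat) 5 (fun (η : Nat) => fun (ω : Nat) => ω) 0
  ~> 5
the term's type:
  Nat


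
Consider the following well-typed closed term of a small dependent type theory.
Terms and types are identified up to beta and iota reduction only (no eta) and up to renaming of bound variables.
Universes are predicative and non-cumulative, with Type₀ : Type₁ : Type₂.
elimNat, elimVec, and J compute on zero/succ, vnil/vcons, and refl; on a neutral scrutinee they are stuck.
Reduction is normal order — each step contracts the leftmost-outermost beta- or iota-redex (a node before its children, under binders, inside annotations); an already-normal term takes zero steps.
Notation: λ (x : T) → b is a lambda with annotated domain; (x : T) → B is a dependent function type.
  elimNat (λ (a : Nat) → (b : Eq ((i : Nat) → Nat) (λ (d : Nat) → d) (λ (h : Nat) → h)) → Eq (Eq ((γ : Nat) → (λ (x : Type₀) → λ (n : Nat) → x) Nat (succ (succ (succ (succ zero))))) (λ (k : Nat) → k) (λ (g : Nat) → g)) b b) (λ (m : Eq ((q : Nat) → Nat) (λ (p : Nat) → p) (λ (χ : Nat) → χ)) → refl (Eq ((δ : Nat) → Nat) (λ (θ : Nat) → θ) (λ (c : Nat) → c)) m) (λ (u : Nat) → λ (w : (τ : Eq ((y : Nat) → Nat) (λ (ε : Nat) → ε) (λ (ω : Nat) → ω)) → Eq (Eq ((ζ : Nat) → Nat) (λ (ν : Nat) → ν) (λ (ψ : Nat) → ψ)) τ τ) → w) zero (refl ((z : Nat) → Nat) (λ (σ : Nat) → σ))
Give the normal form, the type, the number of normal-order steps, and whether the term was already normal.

normal form:
  refl (Eq ((a : Nat) → Nat) (λ (b : Nat) → b) (λ (i : Nat) → i)) (refl ((d : Nat) → Nat) (λ (h : Nat) → h))
the term's type:
  Eq (Eq ((a : Nat) → Nat) (λ (b : Nat) → b) (λ (i : Nat) → i)) (refl ((d : Nat) → Nat) (λ (h : Nat) → h)) (refl ((γ : Nat) → Nat) (λ (x : Nat) → x))
steps to reach normal form (normal order): 2
started in normal form: no
first redex: an elimNat iota-redex


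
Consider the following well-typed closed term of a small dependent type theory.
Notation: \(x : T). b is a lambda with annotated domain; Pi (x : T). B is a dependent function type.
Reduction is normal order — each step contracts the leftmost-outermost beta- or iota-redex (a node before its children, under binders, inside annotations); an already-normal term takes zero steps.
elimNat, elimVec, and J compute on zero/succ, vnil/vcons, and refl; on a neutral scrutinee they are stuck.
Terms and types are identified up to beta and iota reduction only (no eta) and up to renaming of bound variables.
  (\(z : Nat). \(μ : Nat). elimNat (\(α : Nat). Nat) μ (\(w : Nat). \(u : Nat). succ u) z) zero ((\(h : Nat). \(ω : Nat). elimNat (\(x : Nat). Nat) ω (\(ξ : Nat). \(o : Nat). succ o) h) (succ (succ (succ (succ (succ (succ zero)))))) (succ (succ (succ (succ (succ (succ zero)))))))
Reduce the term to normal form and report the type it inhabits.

normal form:
  succ (succ (succ (succ (succ (succ (succ (succ (succ (succ (succ (succ zero)))))))))))
the term's type:
  Nat
observation: contracting a beta-redex first, the term normalizes in 24 steps.


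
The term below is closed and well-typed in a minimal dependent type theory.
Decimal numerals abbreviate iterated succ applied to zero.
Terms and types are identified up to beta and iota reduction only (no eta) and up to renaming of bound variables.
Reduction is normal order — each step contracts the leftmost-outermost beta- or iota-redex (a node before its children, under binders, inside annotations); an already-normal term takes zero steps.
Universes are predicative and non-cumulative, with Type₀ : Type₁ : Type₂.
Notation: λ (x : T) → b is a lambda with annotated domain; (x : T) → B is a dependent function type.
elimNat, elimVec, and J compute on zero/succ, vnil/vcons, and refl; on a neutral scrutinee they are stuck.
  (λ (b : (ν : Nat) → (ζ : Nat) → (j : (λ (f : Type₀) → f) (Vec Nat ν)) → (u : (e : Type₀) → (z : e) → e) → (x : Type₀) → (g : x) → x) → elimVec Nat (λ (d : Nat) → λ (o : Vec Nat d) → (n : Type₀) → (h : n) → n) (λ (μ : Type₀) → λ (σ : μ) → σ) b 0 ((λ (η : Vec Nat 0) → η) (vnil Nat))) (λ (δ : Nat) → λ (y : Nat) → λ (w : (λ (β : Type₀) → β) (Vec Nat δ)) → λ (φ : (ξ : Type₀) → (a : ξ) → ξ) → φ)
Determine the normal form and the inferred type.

normal form:
  λ (b : Type₀) → λ (ν : b) → ν
the term's type:
  (b : Type₀) → (ν : b) → b
observation: the first redex contracted is a beta-redex; the normal form is reached in 4 normal-order steps.


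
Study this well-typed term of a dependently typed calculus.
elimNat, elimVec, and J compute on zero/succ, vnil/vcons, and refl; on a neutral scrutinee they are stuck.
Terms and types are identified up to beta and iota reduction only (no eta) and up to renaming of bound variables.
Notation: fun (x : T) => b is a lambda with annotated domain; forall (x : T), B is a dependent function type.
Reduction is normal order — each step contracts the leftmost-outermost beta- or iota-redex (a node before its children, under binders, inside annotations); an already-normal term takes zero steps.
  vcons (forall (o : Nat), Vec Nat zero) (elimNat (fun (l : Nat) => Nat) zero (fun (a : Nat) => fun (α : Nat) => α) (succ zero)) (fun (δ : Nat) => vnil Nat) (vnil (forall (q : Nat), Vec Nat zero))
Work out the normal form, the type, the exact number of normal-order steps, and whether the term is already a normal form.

normal form:
  vcons (forall (o : Nat), Vec Nat zero) zero (fun (l : Nat) => vnil Nat) (vnil (forall (a : Nat), Vec Nat zero))
type:
  Vec (forall (o : Nat), Vec Nat zero) (succ zero)
normal-order step count: 4
started in normal form: no
first redex: an elimNat iota-redex


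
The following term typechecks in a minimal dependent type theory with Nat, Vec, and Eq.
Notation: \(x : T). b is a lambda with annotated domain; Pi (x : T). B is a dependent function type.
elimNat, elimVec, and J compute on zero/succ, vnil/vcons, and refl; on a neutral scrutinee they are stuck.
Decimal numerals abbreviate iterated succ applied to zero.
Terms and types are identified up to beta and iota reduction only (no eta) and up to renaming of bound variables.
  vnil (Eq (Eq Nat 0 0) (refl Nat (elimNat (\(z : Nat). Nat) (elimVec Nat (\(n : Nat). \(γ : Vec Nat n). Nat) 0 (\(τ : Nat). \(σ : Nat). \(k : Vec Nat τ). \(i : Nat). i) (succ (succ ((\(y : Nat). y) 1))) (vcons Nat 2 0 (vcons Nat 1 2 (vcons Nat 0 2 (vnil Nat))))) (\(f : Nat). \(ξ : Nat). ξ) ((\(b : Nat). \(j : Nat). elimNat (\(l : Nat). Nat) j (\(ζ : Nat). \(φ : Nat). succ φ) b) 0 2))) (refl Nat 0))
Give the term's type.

the term's type:
  Vec (Eq (Eq Nat 0 0) (refl Nat 0) (refl Nat 0)) 0


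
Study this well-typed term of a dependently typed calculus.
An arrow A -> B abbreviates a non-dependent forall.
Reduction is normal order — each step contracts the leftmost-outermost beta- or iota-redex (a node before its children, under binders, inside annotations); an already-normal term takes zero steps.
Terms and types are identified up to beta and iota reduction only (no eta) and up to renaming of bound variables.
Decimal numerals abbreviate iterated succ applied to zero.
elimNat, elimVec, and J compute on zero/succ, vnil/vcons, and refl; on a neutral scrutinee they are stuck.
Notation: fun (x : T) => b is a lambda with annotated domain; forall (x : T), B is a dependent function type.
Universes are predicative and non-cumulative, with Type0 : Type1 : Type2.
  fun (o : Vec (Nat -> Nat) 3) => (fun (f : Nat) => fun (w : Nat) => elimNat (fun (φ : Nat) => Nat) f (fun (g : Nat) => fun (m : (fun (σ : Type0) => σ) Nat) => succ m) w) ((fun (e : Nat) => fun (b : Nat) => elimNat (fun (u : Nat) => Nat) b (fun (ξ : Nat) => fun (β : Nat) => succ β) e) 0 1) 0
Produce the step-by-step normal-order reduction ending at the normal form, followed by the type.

normal-order reduction:
  fun (o : Vec (Nat -> Nat) 3) => (fun (f : Nat) => fun (w : Nat) => elimNat (fun (φ : Nat) => Nat) f (fun (g : Nat) => fun (m : (fun (σ : Type0) => σ) Nat) => succ m) w) ((fun (e : Nat) => fun (b : Nat) => elimNat (fun (u : Nat) => Nat) b (fun (ξ : Nat) => fun (β : Nat) => succ β) e) 0 1) 0
  ~> fun (o : Vec (Nat -> Nat) 3) => (fun (f : Nat) => elimNat (fun (w : Nat) => Nat) ((fun (φ : Nat) => fun (g : Nat) => elimNat (fun (m : Nat) => Nat) g (fun (σ : Nat) => fun (e : Nat) => succ e) φ) 0 1) (fun (b : Nat) => fun (u : (fun (ξ : Type0) => ξ) Nat) => succ u) f) 0
  ~> fun (o : Vec (Nat -> Nat) 3) => elimNat (fun (f : Nat) => Nat) ((fun (w : Nat) => fun (φ : Nat) => elimNat (fun (g : Nat) => Nat) φ (fun (m : Nat) => fun (σ : Nat) => succ σ) w) 0 1) (fun (e : Nat) => fun (b : (fun (u : Type0) => u) Nat) => succ b) 0
  ~> fun (o : Vec (Nat -> Nat) 3) => (fun (f : Nat) => fun (w : Nat) => elimNat (fun (φ : Nat) => Nat) w (fun (g : Nat) => fun (m : Nat) => succ m) f) 0 1
  ~> fun (o : Vec (Nat -> Nat) 3) => (fun (f : Nat) => elimNat (fun (w : Nat) => Nat) f (fun (φ : Nat) => fun (g : Nat) => succ g) 0) 1
  ~> fun (o : Vec (Nat -> Nat) 3) => elimNat (fun (f : Nat) => Nat) 1 (fun (w : Nat) => fun (φ : Nat) => succ φ) 0
  ~> fun (o : Vec (Nat -> Nat) 3) => 1
type:
  Vec (Nat -> Nat) 3 -> Nat


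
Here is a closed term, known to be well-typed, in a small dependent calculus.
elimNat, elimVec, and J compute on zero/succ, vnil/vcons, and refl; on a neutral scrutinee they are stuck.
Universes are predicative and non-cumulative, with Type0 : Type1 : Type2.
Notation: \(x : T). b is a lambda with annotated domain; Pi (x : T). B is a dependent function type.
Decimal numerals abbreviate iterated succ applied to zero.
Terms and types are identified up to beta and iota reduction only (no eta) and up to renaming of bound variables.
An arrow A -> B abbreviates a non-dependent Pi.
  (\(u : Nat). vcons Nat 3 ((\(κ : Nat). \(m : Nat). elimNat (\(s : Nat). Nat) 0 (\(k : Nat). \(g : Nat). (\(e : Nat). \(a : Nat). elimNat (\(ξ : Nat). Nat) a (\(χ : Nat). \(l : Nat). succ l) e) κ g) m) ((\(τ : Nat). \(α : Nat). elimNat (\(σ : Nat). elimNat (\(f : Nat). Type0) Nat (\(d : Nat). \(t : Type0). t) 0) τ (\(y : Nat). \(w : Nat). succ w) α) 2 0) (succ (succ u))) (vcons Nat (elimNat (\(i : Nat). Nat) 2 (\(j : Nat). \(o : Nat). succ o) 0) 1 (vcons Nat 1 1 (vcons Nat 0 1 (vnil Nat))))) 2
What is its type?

inferred type:
  Vec Nat 4


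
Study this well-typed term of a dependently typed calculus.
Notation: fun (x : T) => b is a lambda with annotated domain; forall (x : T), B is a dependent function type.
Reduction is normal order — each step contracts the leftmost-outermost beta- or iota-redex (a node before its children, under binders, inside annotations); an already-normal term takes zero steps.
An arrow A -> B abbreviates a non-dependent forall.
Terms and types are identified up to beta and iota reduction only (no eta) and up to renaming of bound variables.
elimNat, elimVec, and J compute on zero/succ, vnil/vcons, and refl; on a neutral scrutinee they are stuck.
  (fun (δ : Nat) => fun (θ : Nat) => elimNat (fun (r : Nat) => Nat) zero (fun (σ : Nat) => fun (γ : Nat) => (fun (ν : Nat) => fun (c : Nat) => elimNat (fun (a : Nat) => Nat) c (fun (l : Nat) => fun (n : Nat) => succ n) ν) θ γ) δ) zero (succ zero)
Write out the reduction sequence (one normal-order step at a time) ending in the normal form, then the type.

reduction (normal order):
  (fun (δ : Nat) => fun (θ : Nat) => elimNat (fun (r : Nat) => Nat) zero (fun (σ : Nat) => fun (γ : Nat) => (fun (ν : Nat) => fun (c : Nat) => elimNat (fun (a : Nat) => Nat) c (fun (l : Nat) => fun (n : Nat) => succ n) ν) θ γ) δ) zero (succ zero)
  ~> (fun (δ : Nat) => elimNat (fun (θ : Nat) => Nat) zero (fun (r : Nat) => fun (σ : Nat) => (fun (γ : Nat) => fun (ν : Nat) => elimNat (fun (c : Nat) => Nat) ν (fun (a : Nat) => fun (l : Nat) => succ l) γ) δ σ) zero) (succ zero)
  ~> elimNat (fun (δ : Nat) => Nat) zero (fun (θ : Nat) => fun (r : Nat) => (fun (σ : Nat) => fun (γ : Nat) => elimNat (fun (ν : Nat) => Nat) γ (fun (c : Nat) => fun (a : Nat) => succ a) σ) (succ zero) r) zero
  ~> zero
the term's type:
  Nat


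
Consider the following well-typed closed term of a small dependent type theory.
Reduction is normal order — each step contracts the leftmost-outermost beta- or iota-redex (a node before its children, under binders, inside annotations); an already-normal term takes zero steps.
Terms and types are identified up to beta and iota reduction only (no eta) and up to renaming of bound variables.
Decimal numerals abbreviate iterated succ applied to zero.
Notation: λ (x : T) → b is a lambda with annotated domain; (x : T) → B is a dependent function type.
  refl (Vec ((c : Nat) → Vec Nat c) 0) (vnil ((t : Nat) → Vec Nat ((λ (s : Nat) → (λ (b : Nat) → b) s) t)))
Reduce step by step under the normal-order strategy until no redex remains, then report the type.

normal-order reduction:
  refl (Vec ((c : Nat) → Vec Nat c) 0) (vnil ((t : Nat) → Vec Nat ((λ (s : Nat) → (λ (b : Nat) → b) s) t)))
  ~> refl (Vec ((c : Nat) → Vec Nat c) 0) (vnil ((t : Nat) → Vec Nat ((λ (s : Nat) → s) t)))
  ~> refl (Vec ((c : Nat) → Vec Nat c) 0) (vnil ((t : Nat) → Vec Nat t))
the term's type:
  Eq (Vec ((c : Nat) → Vec Nat c) 0) (vnil ((t : Nat) → Vec Nat t)) (vnil ((s : Nat) → Vec Nat s))


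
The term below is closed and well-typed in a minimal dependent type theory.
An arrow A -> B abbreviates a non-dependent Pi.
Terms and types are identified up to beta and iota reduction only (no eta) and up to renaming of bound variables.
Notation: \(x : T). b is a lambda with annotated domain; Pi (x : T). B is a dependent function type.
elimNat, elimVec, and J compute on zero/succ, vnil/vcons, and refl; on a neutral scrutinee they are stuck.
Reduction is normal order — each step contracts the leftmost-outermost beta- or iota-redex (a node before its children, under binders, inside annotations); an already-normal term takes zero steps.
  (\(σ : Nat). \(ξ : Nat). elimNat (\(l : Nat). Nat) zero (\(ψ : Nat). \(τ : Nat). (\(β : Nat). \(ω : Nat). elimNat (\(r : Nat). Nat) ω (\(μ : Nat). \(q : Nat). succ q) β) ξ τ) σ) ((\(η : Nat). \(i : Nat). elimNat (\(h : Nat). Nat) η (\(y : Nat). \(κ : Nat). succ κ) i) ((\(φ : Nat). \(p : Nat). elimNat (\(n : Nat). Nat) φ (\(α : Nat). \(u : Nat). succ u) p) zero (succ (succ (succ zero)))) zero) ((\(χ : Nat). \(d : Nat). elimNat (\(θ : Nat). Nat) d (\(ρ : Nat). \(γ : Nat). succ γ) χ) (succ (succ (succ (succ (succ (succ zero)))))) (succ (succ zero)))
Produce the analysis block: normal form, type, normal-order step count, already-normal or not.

normal form:
  succ (succ (succ (succ (succ (succ (succ (succ (succ (succ (succ (succ (succ (succ (succ (succ (succ (succ (succ (succ (succ (succ (succ (succ zero)))))))))))))))))))))))
the term's type:
  Nat
normal-order step count: 75
term was already normal: no
first contracted redex: a beta-redex


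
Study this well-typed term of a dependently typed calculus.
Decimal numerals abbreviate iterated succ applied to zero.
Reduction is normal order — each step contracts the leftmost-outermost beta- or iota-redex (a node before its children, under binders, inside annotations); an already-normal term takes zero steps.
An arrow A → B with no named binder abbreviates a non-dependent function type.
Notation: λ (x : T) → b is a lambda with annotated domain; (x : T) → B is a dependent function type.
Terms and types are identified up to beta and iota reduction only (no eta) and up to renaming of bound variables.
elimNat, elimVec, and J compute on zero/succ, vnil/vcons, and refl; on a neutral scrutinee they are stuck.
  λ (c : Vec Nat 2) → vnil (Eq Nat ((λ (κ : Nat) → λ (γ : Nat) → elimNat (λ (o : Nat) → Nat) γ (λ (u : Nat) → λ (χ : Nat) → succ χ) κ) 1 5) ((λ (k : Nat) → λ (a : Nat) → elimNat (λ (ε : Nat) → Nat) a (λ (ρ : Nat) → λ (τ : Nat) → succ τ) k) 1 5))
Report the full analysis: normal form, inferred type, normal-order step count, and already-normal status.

reduced normal form:
  λ (c : Vec Nat 2) → vnil (Eq Nat 6 6)
type:
  Vec Nat 2 → Vec (Eq Nat 6 6) 0
reduction steps (normal order): 12
started in normal form: no
first contracted redex: a beta-redex


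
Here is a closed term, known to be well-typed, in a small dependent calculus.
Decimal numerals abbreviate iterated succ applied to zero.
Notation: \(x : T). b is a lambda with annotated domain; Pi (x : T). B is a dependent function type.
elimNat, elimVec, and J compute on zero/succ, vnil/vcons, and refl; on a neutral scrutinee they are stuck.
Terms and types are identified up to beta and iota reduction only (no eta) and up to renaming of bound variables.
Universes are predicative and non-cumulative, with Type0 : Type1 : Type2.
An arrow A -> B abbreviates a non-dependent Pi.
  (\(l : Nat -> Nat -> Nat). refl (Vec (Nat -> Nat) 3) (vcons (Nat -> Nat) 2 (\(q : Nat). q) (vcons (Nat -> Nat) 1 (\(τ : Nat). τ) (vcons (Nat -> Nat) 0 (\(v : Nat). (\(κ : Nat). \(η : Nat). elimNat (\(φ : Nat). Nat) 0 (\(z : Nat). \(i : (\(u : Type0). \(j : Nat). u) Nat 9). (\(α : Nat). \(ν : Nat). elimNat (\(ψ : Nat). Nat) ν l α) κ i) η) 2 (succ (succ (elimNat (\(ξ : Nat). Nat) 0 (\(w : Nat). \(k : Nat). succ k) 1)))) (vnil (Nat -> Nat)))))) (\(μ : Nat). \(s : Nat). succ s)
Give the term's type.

inferred type:
  Eq (Vec (Nat -> Nat) 3) (vcons (Nat -> Nat) 2 (\(l : Nat). l) (vcons (Nat -> Nat) 1 (\(q : Nat). q) (vcons (Nat -> Nat) 0 (\(τ : Nat). 6) (vnil (Nat -> Nat))))) (vcons (Nat -> Nat) 2 (\(v : Nat). v) (vcons (Nat -> Nat) 1 (\(κ : Nat). κ) (vcons (Nat -> Nat) 0 (\(η : Nat). 6) (vnil (Nat -> Nat)))))


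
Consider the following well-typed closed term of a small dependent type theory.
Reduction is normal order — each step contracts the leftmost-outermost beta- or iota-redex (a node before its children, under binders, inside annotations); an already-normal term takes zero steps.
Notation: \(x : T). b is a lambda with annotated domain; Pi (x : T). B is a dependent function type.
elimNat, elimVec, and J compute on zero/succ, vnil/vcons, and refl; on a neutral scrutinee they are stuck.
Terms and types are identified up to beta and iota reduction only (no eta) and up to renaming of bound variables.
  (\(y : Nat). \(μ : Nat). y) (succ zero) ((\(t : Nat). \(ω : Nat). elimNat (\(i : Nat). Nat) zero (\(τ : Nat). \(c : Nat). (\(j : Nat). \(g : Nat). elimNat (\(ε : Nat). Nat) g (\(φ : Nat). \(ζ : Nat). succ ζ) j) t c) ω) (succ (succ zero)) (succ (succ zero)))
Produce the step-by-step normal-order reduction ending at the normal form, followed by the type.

normal-order reduction:
  (\(y : Nat). \(μ : Nat). y) (succ zero) ((\(t : Nat). \(ω : Nat). elimNat (\(i : Nat). Nat) zero (\(τ : Nat). \(c : Nat). (\(j : Nat). \(g : Nat). elimNat (\(ε : Nat). Nat) g (\(φ : Nat). \(ζ : Nat). succ ζ) j) t c) ω) (succ (succ zero)) (succ (succ zero)))
  ~> (\(y : Nat). succ zero) ((\(μ : Nat). \(t : Nat). elimNat (\(ω : Nat). Nat) zero (\(i : Nat). \(τ : Nat). (\(c : Nat). \(j : Nat). elimNat (\(g : Nat). Nat) j (\(ε : Nat). \(φ : Nat). succ φ) c) μ τ) t) (succ (succ zero)) (succ (succ zero)))
  ~> succ zero
inferred type:
  Nat


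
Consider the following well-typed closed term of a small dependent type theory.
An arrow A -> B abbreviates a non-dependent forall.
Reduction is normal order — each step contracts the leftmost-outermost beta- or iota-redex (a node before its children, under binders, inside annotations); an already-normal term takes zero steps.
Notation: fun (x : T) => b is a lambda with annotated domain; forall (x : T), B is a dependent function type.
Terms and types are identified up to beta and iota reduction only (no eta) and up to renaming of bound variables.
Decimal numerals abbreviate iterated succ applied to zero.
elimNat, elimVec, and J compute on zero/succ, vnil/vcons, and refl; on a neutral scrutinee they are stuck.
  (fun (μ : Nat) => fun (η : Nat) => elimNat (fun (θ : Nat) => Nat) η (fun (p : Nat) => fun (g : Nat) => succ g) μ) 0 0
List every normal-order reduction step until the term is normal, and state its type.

normal-order reduction sequence:
  (fun (μ : Nat) => fun (η : Nat) => elimNat (fun (θ : Nat) => Nat) η (fun (p : Nat) => fun (g : Nat) => succ g) μ) 0 0
  ~> (fun (μ : Nat) => elimNat (fun (η : Nat) => Nat) μ (fun (θ : Nat) => fun (p : Nat) => succ p) 0) 0
  ~> elimNat (fun (μ : Nat) => Nat) 0 (fun (η : Nat) => fun (θ : Nat) => succ θ) 0
  ~> 0
inferred type:
  Nat


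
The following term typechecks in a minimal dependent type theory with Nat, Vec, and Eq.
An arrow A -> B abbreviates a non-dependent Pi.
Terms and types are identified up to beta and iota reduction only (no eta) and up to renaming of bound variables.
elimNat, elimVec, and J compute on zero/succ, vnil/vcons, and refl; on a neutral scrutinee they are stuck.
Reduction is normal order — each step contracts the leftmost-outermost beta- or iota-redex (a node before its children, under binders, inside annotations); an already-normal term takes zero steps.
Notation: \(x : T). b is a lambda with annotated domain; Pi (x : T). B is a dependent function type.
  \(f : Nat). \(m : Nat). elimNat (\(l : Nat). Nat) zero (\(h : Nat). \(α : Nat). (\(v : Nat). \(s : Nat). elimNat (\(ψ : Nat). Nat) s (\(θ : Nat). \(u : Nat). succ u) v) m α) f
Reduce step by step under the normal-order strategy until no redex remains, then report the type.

normal-order reduction sequence:
  \(f : Nat). \(m : Nat). elimNat (\(l : Nat). Nat) zero (\(h : Nat). \(α : Nat). (\(v : Nat). \(s : Nat). elimNat (\(ψ : Nat). Nat) s (\(θ : Nat). \(u : Nat). succ u) v) m α) f
  ~> \(f : Nat). \(m : Nat). elimNat (\(l : Nat). Nat) zero (\(h : Nat). \(α : Nat). (\(v : Nat). elimNat (\(s : Nat). Nat) v (\(ψ : Nat). \(θ : Nat). succ θ) m) α) f
  ~> \(f : Nat). \(m : Nat). elimNat (\(l : Nat). Nat) zero (\(h : Nat). \(α : Nat). elimNat (\(v : Nat). Nat) α (\(s : Nat). \(ψ : Nat). succ ψ) m) f
type:
  Nat -> Nat -> Nat


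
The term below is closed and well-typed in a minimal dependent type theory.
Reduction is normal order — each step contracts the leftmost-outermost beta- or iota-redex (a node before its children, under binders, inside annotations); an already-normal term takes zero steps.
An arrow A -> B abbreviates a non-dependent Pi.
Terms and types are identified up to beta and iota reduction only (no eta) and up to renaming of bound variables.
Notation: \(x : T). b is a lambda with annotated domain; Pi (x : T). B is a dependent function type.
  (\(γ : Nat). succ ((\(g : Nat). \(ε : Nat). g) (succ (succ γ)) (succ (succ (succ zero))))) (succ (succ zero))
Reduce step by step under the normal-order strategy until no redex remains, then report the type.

reduction (normal order):
  (\(γ : Nat). succ ((\(g : Nat). \(ε : Nat). g) (succ (succ γ)) (succ (succ (succ zero))))) (succ (succ zero))
  ~> succ ((\(γ : Nat). \(g : Nat). γ) (succ (succ (succ (succ zero)))) (succ (succ (succ zero))))
  ~> succ ((\(γ : Nat). succ (succ (succ (succ zero)))) (succ (succ (succ zero))))
  ~> succ (succ (succ (succ (succ zero))))
the term's type:
  Nat


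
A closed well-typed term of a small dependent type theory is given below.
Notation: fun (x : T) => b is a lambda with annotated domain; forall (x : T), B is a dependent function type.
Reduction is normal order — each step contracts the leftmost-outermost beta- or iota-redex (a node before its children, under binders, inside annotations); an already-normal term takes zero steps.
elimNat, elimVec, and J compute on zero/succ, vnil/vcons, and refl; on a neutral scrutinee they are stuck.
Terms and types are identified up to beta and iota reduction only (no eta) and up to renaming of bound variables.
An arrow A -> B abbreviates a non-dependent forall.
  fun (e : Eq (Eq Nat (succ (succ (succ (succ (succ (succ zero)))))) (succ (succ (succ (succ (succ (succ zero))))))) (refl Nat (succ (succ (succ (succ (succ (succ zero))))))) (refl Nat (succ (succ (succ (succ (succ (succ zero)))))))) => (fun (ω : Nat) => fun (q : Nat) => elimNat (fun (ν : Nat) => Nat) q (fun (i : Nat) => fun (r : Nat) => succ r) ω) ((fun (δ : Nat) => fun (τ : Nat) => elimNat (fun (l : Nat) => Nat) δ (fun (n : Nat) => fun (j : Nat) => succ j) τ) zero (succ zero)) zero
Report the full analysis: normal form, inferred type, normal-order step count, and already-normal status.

resulting normal form:
  fun (e : Eq (Eq Nat (succ (succ (succ (succ (succ (succ zero)))))) (succ (succ (succ (succ (succ (succ zero))))))) (refl Nat (succ (succ (succ (succ (succ (succ zero))))))) (refl Nat (succ (succ (succ (succ (succ (succ zero)))))))) => succ zero
the term's type:
  Eq (Eq Nat (succ (succ (succ (succ (succ (succ zero)))))) (succ (succ (succ (succ (succ (succ zero))))))) (refl Nat (succ (succ (succ (succ (succ (succ zero))))))) (refl Nat (succ (succ (succ (succ (succ (succ zero))))))) -> Nat
normal-order step count: 12
started in normal form: no
first redex: a beta-redex


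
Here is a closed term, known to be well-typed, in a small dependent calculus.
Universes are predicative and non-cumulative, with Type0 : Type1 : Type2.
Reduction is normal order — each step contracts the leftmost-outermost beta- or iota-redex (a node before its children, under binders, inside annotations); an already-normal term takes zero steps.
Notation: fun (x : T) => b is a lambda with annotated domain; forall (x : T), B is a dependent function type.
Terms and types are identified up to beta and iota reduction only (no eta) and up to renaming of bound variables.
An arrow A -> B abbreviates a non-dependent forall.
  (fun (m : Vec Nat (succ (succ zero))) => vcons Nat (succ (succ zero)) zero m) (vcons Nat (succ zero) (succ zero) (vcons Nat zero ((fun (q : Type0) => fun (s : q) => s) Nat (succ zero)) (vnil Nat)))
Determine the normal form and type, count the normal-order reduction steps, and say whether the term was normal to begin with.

normal form:
  vcons Nat (succ (succ zero)) zero (vcons Nat (succ zero) (succ zero) (vcons Nat zero (succ zero) (vnil Nat)))
inferred type:
  Vec Nat (succ (succ (succ zero)))
normal-order step count: 3
term was already normal: no
first contracted redex: a beta-redex


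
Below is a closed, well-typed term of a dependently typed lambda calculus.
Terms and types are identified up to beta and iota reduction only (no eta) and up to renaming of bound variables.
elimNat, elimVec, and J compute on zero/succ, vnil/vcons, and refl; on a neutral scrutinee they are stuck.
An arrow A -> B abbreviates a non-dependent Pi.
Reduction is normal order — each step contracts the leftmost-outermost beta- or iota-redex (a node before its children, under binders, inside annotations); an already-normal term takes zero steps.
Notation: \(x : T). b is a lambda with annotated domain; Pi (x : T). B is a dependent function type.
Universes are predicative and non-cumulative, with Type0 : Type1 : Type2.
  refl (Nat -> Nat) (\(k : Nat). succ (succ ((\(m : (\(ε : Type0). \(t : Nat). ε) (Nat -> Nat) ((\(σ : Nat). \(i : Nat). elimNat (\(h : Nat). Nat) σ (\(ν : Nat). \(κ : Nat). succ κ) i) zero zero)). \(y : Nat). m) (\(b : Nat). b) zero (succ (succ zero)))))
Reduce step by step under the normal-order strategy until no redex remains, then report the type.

reduction (normal order):
  refl (Nat -> Nat) (\(k : Nat). succ (succ ((\(m : (\(ε : Type0). \(t : Nat). ε) (Nat -> Nat) ((\(σ : Nat). \(i : Nat). elimNat (\(h : Nat). Nat) σ (\(ν : Nat). \(κ : Nat). succ κ) i) zero zero)). \(y : Nat). m) (\(b : Nat). b) zero (succ (succ zero)))))
  ~> refl (Nat -> Nat) (\(k : Nat). succ (succ ((\(m : Nat). \(ε : Nat). ε) zero (succ (succ zero)))))
  ~> refl (Nat -> Nat) (\(k : Nat). succ (succ ((\(m : Nat). m) (succ (succ zero)))))
  ~> refl (Nat -> Nat) (\(k : Nat). succ (succ (succ (succ zero))))
inferred type:
  Eq (Nat -> Nat) (\(k : Nat). succ (succ (succ (succ zero)))) (\(m : Nat). succ (succ (succ (succ zero))))


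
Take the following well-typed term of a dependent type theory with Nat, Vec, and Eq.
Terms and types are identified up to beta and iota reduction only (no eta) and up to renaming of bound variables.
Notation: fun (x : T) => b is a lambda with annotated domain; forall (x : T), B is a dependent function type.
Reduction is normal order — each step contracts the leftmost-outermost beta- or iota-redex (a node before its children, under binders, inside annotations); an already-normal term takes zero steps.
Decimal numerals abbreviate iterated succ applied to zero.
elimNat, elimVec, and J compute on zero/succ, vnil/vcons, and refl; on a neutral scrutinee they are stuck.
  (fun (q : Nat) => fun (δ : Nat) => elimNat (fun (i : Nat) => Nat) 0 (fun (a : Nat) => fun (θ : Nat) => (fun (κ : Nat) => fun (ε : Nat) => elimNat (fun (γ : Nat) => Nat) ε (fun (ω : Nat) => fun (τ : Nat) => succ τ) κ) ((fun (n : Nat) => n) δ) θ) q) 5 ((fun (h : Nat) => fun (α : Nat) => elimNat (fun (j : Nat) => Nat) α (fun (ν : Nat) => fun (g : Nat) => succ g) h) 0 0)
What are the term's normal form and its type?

reduced normal form:
  0
the term's type:
  Nat


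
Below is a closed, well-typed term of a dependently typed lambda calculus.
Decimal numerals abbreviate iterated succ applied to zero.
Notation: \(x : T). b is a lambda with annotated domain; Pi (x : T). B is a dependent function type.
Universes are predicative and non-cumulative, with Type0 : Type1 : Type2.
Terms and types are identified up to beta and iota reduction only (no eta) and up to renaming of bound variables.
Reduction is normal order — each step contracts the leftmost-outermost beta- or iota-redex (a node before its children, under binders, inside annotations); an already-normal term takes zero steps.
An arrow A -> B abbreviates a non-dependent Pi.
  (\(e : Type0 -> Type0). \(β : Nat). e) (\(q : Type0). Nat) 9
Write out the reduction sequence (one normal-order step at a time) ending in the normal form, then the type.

reduction (normal order):
  (\(e : Type0 -> Type0). \(β : Nat). e) (\(q : Type0). Nat) 9
  ~> (\(e : Nat). \(β : Type0). Nat) 9
  ~> \(e : Type0). Nat
the term's type:
  Type0 -> Type0


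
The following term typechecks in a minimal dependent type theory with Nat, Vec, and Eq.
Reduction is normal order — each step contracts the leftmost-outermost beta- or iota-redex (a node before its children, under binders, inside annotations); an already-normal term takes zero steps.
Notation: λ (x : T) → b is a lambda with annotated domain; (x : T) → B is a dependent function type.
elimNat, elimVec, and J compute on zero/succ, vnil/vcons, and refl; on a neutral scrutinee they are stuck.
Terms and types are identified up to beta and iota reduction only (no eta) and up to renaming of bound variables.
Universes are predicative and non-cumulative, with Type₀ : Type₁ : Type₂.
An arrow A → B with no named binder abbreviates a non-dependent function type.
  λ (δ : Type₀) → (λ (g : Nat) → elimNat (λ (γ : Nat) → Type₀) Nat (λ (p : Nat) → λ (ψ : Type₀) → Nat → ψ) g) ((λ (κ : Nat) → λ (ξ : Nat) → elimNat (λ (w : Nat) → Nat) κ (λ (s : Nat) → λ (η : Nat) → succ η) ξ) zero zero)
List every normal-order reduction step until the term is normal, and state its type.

normal-order reduction:
  λ (δ : Type₀) → (λ (g : Nat) → elimNat (λ (γ : Nat) → Type₀) Nat (λ (p : Nat) → λ (ψ : Type₀) → Nat → ψ) g) ((λ (κ : Nat) → λ (ξ : Nat) → elimNat (λ (w : Nat) → Nat) κ (λ (s : Nat) → λ (η : Nat) → succ η) ξ) zero zero)
  ~> λ (δ : Type₀) → elimNat (λ (g : Nat) → Type₀) Nat (λ (γ : Nat) → λ (p : Type₀) → Nat → p) ((λ (ψ : Nat) → λ (κ : Nat) → elimNat (λ (ξ : Nat) → Nat) ψ (λ (w : Nat) → λ (s : Nat) → succ s) κ) zero zero)
  ~> λ (δ : Type₀) → elimNat (λ (g : Nat) → Type₀) Nat (λ (γ : Nat) → λ (p : Type₀) → Nat → p) ((λ (ψ : Nat) → elimNat (λ (κ : Nat) → Nat) zero (λ (ξ : Nat) → λ (w : Nat) → succ w) ψ) zero)
  ~> λ (δ : Type₀) → elimNat (λ (g : Nat) → Type₀) Nat (λ (γ : Nat) → λ (p : Type₀) → Nat → p) (elimNat (λ (ψ : Nat) → Nat) zero (λ (κ : Nat) → λ (ξ : Nat) → succ ξ) zero)
  ~> λ (δ : Type₀) → elimNat (λ (g : Nat) → Type₀) Nat (λ (γ : Nat) → λ (p : Type₀) → Nat → p) zero
  ~> λ (δ : Type₀) → Nat
the term's type:
  Type₀ → Type₀


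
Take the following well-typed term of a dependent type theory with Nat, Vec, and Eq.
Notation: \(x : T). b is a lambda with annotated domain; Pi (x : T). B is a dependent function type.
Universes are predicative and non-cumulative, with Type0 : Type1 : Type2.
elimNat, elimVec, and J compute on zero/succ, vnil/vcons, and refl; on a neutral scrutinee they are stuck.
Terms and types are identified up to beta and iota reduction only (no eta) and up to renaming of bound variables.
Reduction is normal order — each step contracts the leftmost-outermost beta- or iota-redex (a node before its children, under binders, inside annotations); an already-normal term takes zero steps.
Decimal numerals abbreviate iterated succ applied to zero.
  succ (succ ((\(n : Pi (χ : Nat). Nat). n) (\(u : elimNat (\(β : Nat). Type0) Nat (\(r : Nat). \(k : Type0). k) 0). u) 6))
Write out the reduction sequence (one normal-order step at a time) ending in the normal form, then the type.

reduction (normal order):
  succ (succ ((\(n : Pi (χ : Nat). Nat). n) (\(u : elimNat (\(β : Nat). Type0) Nat (\(r : Nat). \(k : Type0). k) 0). u) 6))
  ~> succ (succ ((\(n : elimNat (\(χ : Nat). Type0) Nat (\(u : Nat). \(β : Type0). β) 0). n) 6))
  ~> 8
type:
  Nat


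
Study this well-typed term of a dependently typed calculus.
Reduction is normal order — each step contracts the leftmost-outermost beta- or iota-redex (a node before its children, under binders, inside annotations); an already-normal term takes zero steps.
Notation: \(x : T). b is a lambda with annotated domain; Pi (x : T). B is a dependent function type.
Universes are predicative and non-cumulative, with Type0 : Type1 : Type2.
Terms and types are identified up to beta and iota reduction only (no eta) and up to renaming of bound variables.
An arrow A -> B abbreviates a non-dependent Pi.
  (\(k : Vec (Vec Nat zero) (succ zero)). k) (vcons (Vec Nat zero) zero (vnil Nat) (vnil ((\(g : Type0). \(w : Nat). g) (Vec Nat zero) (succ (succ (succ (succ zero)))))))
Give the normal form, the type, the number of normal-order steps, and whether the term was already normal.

resulting normal form:
  vcons (Vec Nat zero) zero (vnil Nat) (vnil (Vec Nat zero))
type:
  Vec (Vec Nat zero) (succ zero)
reduction steps (normal order): 3
already normal: no
first contracted redex: a beta-redex
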